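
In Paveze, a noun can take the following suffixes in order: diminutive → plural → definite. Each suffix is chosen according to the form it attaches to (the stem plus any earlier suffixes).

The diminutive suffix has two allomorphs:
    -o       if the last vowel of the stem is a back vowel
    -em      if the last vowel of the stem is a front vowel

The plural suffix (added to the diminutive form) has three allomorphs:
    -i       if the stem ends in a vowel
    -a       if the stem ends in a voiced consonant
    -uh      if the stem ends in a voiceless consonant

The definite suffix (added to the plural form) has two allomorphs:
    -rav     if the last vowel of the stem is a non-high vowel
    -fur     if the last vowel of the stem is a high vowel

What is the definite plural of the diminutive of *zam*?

*zam* — last vowel /a/ (a back vowel) → -o → *zamo*.
The diminutive form *zamo* — final sound /o/ (a vowel) → -i → *zamoi*.
Since the last vowel of the plural form *zamoi* is /i/ (a high vowel), it takes -fur, giving *zamoifur*.

zamoifur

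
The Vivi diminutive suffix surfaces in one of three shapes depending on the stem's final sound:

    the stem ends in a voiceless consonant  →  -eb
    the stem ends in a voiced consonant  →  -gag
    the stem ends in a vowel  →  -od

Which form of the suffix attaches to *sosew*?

Since the final sound of *sosew* is /w/ (a voiced consonant), it takes -gag.

-gag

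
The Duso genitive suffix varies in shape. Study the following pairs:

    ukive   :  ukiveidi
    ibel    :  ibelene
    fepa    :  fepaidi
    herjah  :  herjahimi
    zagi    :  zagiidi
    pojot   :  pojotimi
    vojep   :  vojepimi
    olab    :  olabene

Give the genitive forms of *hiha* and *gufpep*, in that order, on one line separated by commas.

The suffix is conditioned by the final sound: -imi when the stem ends in a voiceless consonant (*herjah*, *pojot*, *vojep*); -ene when the stem ends in a voiced consonant (*ibel*, *olab*); -idi when the stem ends in a vowel (*ukive*, *fepa*, *zagi*).
*hiha* — final sound /a/ (a vowel) → -idi → *hihaidi*.
*gufpep*: final sound = /p/, a voiceless consonant → -imi → *gufpepimi*.

hihaidi, gufpepimi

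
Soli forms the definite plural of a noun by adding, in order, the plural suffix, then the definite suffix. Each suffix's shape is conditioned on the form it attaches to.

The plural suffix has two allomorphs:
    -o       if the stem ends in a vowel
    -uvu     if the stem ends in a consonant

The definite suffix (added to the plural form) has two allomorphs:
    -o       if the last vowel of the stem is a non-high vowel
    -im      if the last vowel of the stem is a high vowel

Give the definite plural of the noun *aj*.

ajuvuim

*aj*: final sound = /j/, a consonant → -uvu → *ajuvu*.
Since the last vowel of the plural form *ajuvu* is /u/ (a high vowel), it takes -im, giving *ajuvuim*.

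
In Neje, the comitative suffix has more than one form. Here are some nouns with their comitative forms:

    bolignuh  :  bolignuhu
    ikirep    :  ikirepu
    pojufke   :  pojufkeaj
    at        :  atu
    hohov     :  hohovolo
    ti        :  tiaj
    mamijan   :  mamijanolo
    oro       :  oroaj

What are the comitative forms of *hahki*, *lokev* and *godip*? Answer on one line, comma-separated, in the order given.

hahkiaj, lokevolo, godipu

Looking at the final sound of each stem: -u when the stem ends in a voiceless consonant (*bolignuh*, *ikirep*, *at*); -olo when the stem ends in a voiced consonant (*hohov*, *mamijan*); -aj when the stem ends in a vowel (*pojufke*, *ti*, *oro*).
Since the final sound of *hahki* is /i/ (a vowel), it takes -aj, giving *hahkiaj*.
Since the final sound of *lokev* is /v/ (a voiced consonant), it takes -olo, giving *lokevolo*.
Since the final sound of *godip* is /p/ (a voiceless consonant), it takes -u, giving *godipu*.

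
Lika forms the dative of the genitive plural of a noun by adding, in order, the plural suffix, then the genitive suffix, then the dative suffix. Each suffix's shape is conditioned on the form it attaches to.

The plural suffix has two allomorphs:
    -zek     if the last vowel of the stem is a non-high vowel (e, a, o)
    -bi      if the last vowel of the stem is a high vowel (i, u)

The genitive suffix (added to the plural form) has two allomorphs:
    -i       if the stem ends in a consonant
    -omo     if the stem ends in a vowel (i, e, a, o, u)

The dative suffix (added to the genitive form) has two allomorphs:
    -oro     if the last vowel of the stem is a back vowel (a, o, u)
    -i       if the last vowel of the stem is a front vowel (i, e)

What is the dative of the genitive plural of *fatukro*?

*fatukro*: last vowel = /o/, a non-high vowel → -zek → *fatukrozek*.
The plural form *fatukrozek* — final sound /k/ (a consonant) → -i → *fatukrozeki*.
The genitive form *fatukrozeki*: last vowel = /i/, a front vowel → -i → *fatukrozekii*.

fatukrozekii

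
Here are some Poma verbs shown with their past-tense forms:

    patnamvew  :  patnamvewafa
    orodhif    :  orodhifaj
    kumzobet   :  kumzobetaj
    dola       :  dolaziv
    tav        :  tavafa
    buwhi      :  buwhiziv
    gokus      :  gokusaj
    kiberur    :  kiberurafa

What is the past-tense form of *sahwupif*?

sahwupifaj

The suffix is conditioned by the final sound: -aj when the stem ends in a voiceless consonant (*orodhif*, *kumzobet*, *gokus*); -afa when the stem ends in a voiced consonant (*patnamvew*, *tav*, *kiberur*); -ziv when the stem ends in a vowel (*dola*, *buwhi*).
The final sound of *sahwupif* is /f/, which is a voiceless consonant, so the suffix is -aj, giving *sahwupifaj*.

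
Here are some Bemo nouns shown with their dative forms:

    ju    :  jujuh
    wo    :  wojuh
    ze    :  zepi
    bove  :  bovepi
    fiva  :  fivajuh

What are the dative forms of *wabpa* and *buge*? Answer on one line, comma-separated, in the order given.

wabpajuh, bugepi

The pattern is front/back vowel harmony: -pi when the last vowel of the stem is a front vowel (*ze*, *bove*); -juh when the last vowel of the stem is a back vowel (*ju*, *wo*, *fiva*).
*wabpa* — last vowel /a/ (a back vowel) → -juh → *wabpajuh*.
The last vowel of *buge* is /e/, which is a front vowel, so the suffix is -pi, giving *bugepi*.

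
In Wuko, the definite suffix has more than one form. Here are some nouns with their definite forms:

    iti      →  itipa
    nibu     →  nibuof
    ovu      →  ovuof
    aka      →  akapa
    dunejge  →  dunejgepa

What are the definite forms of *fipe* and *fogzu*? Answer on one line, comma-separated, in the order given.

fipepa, fogzuof

Looking at the last vowel of each stem: -of when the last vowel of the stem is a rounded vowel (*nibu*, *ovu*); -pa when the last vowel of the stem is an unrounded vowel (*iti*, *aka*, *dunejge*).
Since the last vowel of *fipe* is /e/ (an unrounded vowel), it takes -pa, giving *fipepa*.
The last vowel of *fogzu* is /u/, which is a rounded vowel, so the suffix is -of, giving *fogzuof*.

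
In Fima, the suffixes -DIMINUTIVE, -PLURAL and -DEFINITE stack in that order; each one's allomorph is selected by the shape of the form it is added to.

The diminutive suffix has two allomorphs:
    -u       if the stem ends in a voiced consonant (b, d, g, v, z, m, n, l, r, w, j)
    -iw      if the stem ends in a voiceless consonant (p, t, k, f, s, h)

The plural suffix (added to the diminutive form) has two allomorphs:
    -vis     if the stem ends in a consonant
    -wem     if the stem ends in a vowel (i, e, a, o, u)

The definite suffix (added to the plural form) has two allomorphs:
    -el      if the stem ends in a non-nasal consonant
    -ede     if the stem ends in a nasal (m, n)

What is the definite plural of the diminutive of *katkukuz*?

*katkukuz* — final consonant /z/ (voiced) → -u → *katkukuzu*.
The diminutive form *katkukuzu* — final sound /u/ (a vowel) → -wem → *katkukuzuwem*.
The final consonant of the plural form *katkukuzuwem* is /m/, which is a nasal, so the definite suffix is -ede, giving *katkukuzuwemede*.

katkukuzuwemede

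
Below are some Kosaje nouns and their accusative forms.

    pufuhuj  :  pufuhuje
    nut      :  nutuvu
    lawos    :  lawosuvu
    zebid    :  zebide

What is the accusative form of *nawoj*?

nawoje

Looking at the final consonant of each stem: -uvu when the stem ends in a voiceless consonant (*nut*, *lawos*); -e when the stem ends in a voiced consonant (*pufuhuj*, *zebid*).
*nawoj*: final consonant = /j/, voiced → -e → *nawoje*.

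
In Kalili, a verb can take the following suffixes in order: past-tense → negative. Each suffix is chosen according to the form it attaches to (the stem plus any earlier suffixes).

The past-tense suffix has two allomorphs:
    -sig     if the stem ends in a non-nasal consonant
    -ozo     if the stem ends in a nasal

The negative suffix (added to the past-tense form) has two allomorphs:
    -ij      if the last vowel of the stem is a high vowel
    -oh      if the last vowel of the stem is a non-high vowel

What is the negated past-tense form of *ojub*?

ojubsigij

*ojub*: final consonant = /b/, non-nasal → -sig → *ojubsig*.
The last vowel of the past-tense form *ojubsig* is /i/, which is a high vowel, so the negative suffix is -ij, giving *ojubsigij*.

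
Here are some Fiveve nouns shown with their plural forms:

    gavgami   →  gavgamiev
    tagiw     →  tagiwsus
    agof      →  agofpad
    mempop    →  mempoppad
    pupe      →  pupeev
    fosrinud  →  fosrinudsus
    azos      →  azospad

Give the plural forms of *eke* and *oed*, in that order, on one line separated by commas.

ekeev, oedsus

Looking at the final sound of each stem: -pad when the stem ends in a voiceless consonant (*agof*, *mempop*, *azos*); -sus when the stem ends in a voiced consonant (*tagiw*, *fosrinud*); -ev when the stem ends in a vowel (*gavgami*, *pupe*).
*eke*: final sound = /e/, a vowel → -ev → *ekeev*.
Since the final sound of *oed* is /d/ (a voiced consonant), it takes -sus, giving *oedsus*.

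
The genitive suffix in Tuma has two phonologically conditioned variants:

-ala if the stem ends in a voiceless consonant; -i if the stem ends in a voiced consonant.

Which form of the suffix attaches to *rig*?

*rig* — final consonant /g/ (voiced) → -i.

-i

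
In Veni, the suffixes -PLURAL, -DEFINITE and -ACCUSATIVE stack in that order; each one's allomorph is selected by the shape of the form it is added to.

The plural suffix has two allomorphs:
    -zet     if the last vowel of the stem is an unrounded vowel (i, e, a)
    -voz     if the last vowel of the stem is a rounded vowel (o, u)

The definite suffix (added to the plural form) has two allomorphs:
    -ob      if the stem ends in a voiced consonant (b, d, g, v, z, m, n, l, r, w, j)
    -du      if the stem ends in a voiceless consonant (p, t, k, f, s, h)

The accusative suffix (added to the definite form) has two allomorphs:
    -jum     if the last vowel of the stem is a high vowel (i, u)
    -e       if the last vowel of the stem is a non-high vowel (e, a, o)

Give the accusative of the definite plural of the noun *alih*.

alihzetdujum

*alih* — last vowel /i/ (an unrounded vowel) → -zet → *alihzet*.
Since the final consonant of the plural form *alihzet* is /t/ (voiceless), it takes -du, giving *alihzetdu*.
The definite form *alihzetdu* — last vowel /u/ (a high vowel) → -jum → *alihzetdujum*.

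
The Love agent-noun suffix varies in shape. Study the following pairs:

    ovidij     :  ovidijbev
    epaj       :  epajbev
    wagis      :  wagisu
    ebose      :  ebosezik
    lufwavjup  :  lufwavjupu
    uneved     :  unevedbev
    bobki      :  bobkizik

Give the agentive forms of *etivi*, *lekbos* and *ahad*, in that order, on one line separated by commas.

The alternation tracks the final sound of the stem — -u when the stem ends in a voiceless consonant (*wagis*, *lufwavjup*); -bev when the stem ends in a voiced consonant (*ovidij*, *epaj*, *uneved*); -zik when the stem ends in a vowel (*ebose*, *bobki*).
The final sound of *etivi* is /i/, which is a vowel, so the suffix is -zik, giving *etivizik*.
Since the final sound of *lekbos* is /s/ (a voiceless consonant), it takes -u, giving *lekbosu*.
The final sound of *ahad* is /d/, which is a voiced consonant, so the suffix is -bev, giving *ahadbev*.

etivizik, lekbosu, ahadbev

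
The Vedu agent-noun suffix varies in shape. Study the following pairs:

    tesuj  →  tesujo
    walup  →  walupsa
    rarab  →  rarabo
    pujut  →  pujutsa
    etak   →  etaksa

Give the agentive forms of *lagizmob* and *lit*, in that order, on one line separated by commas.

The alternation tracks the final consonant of the stem — -sa when the stem ends in a voiceless consonant (*walup*, *pujut*, *etak*); -o when the stem ends in a voiced consonant (*tesuj*, *rarab*).
The final consonant of *lagizmob* is /b/, which is voiced, so the suffix is -o, giving *lagizmobo*.
The final consonant of *lit* is /t/, which is voiceless, so the suffix is -sa, giving *litsa*.

lagizmobo, litsa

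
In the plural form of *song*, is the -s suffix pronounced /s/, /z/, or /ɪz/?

The stem *song* ends in a voiced non-sibilant sound.
The plural suffix surfaces as /ɪz/ after sibilants, /s/ after other voiceless consonants, and /z/ after other voiced sounds.
So the plural -s on *song* is pronounced /z/.

/z/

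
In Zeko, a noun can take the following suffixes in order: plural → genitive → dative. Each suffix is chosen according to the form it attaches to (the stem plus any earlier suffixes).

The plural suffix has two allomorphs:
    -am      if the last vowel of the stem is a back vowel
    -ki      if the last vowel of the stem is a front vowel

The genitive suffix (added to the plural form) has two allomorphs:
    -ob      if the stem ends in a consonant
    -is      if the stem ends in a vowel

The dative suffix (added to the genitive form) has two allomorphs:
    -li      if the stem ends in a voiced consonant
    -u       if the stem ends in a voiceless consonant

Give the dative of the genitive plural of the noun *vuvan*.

vuvanamobli

*vuvan*: last vowel = /a/, a back vowel → -am → *vuvanam*.
The plural form *vuvanam* — final sound /m/ (a consonant) → -ob → *vuvanamob*.
The genitive form *vuvanamob*: final consonant = /b/, voiced → -li → *vuvanamobli*.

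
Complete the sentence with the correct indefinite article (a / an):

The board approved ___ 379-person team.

The indefinite article is chosen by the initial *sound* of the following word, not its spelling.
The number *379* is spoken "three hundred …", beginning with /θriː/ — a consonant sound.
So the article is *a*: The board approved a 379-person team.

a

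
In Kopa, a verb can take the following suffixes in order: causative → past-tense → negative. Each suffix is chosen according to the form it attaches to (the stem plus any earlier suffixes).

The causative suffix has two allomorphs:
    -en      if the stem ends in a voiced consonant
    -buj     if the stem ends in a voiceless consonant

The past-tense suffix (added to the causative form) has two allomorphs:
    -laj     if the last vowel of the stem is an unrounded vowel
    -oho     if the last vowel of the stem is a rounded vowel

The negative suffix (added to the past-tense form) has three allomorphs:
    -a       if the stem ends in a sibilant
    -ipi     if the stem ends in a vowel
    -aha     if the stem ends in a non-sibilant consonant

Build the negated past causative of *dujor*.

*dujor* — final consonant /r/ (voiced) → -en → *dujoren*.
The causative form *dujoren*: last vowel = /e/, an unrounded vowel → -laj → *dujorenlaj*.
The past-tense form *dujorenlaj*: final sound = /j/, a non-sibilant consonant → -aha → *dujorenlajaha*.

dujorenlajaha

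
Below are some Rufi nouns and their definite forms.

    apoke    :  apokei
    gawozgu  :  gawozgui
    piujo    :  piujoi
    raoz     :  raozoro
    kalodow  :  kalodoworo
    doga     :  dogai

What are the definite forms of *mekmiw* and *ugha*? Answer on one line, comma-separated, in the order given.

The alternation tracks the final sound of the stem — -oro when the stem ends in a consonant (*raoz*, *kalodow*); -i when the stem ends in a vowel (*apoke*, *gawozgu*, *piujo*, *doga*).
*mekmiw*: final sound = /w/, a consonant → -oro → *mekmiworo*.
Since the final sound of *ugha* is /a/ (a vowel), it takes -i, giving *ughai*.

mekmiworo, ughai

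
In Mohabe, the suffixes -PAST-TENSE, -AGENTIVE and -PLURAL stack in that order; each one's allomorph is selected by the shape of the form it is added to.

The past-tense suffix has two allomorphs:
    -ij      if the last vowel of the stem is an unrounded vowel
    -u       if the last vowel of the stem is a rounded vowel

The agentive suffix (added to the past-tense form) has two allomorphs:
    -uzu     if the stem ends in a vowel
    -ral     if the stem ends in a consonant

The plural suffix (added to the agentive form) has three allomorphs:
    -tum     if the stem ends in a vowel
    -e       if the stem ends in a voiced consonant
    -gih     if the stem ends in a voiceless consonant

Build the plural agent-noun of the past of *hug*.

*hug*: last vowel = /u/, a rounded vowel → -u → *hugu*.
The past-tense form *hugu* — final sound /u/ (a vowel) → -uzu → *huguuzu*.
The agentive form *huguuzu*: final sound = /u/, a vowel → -tum → *huguuzutum*.

huguuzutum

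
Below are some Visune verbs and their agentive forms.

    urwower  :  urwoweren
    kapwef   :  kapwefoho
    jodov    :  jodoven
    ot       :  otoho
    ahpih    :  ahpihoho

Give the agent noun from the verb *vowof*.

vowofoho

Looking at the final consonant of each stem: -oho when the stem ends in a voiceless consonant (*kapwef*, *ot*, *ahpih*); -en when the stem ends in a voiced consonant (*urwower*, *jodov*).
*vowof* — final consonant /f/ (voiceless) → -oho → *vowofoho*.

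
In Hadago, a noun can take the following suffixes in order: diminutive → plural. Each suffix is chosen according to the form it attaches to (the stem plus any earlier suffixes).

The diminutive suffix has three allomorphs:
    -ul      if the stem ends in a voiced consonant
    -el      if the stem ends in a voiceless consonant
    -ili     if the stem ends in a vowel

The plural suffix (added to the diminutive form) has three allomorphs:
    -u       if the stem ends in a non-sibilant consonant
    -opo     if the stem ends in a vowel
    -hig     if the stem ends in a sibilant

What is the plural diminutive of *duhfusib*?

Since the final sound of *duhfusib* is /b/ (a voiced consonant), it takes -ul, giving *duhfusibul*.
The final sound of the diminutive form *duhfusibul* is /l/, which is a non-sibilant consonant, so the plural suffix is -u, giving *duhfusibulu*.

duhfusibulu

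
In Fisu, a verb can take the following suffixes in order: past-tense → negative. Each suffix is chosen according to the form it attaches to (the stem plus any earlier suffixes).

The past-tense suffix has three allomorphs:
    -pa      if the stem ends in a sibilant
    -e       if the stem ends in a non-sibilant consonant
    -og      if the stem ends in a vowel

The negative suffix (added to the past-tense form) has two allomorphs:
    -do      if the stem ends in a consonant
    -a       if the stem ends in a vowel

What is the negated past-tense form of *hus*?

huspaa

*hus*: final sound = /s/, a sibilant → -pa → *huspa*.
The final sound of the past-tense form *huspa* is /a/, which is a vowel, so the negative suffix is -a, giving *huspaa*.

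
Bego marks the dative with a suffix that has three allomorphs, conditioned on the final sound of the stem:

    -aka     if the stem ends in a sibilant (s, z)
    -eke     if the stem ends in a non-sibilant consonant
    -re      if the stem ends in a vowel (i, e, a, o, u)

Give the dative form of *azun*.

*azun*: final sound = /n/, a non-sibilant consonant → -eke → *azuneke*.

azuneke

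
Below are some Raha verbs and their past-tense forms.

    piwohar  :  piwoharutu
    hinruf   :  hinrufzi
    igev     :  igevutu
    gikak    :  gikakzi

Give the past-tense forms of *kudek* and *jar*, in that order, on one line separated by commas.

The pattern is voicing of the final consonant: -zi when the stem ends in a voiceless consonant (*hinruf*, *gikak*); -utu when the stem ends in a voiced consonant (*piwohar*, *igev*).
The final consonant of *kudek* is /k/, which is voiceless, so the suffix is -zi, giving *kudekzi*.
*jar* — final consonant /r/ (voiced) → -utu → *jarutu*.

kudekzi, jarutu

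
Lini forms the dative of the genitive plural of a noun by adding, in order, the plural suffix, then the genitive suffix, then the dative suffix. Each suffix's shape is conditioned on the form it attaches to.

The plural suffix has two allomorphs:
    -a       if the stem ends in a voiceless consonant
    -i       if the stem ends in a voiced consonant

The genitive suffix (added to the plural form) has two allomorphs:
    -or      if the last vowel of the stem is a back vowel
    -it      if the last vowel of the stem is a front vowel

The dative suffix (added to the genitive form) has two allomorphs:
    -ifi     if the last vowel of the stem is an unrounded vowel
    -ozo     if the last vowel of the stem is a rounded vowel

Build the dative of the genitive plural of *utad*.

utadiitifi

Since the final consonant of *utad* is /d/ (voiced), it takes -i, giving *utadi*.
The last vowel of the plural form *utadi* is /i/, which is a front vowel, so the genitive suffix is -it, giving *utadiit*.
The genitive form *utadiit*: last vowel = /i/, an unrounded vowel → -ifi → *utadiitifi*.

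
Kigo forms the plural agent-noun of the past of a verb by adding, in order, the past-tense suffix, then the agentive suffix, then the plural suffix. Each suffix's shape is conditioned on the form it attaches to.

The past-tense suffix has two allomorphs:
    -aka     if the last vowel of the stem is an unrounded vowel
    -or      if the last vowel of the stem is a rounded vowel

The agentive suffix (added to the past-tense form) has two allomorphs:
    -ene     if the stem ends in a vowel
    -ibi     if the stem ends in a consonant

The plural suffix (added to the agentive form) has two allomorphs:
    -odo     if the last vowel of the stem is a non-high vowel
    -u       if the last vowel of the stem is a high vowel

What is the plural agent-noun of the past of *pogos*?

*pogos*: last vowel = /o/, a rounded vowel → -or → *pogosor*.
The past-tense form *pogosor*: final sound = /r/, a consonant → -ibi → *pogosoribi*.
The agentive form *pogosoribi*: last vowel = /i/, a high vowel → -u → *pogosoribiu*.

pogosoribiu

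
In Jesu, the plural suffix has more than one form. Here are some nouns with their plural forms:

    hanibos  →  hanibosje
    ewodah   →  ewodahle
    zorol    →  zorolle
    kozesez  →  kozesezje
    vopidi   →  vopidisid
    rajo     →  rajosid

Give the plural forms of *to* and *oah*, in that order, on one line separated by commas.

tosid, oahle

The alternation tracks the final sound of the stem — -je when the stem ends in a sibilant (*hanibos*, *kozesez*); -le when the stem ends in a non-sibilant consonant (*ewodah*, *zorol*); -sid when the stem ends in a vowel (*vopidi*, *rajo*).
Since the final sound of *to* is /o/ (a vowel), it takes -sid, giving *tosid*.
*oah* — final sound /h/ (a non-sibilant consonant) → -le → *oahle*.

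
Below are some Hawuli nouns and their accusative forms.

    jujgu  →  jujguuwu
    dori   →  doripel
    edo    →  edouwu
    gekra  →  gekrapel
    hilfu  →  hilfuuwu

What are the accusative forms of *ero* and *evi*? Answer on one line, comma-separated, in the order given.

erouwu, evipel

Looking at the last vowel of each stem: -uwu when the last vowel of the stem is a rounded vowel (*jujgu*, *edo*, *hilfu*); -pel when the last vowel of the stem is an unrounded vowel (*dori*, *gekra*).
*ero*: last vowel = /o/, a rounded vowel → -uwu → *erouwu*.
The last vowel of *evi* is /i/, which is an unrounded vowel, so the suffix is -pel, giving *evipel*.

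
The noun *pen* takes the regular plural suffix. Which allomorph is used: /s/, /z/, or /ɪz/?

The stem *pen* ends in a voiced non-sibilant sound.
The plural suffix surfaces as /ɪz/ after sibilants, /s/ after other voiceless consonants, and /z/ after other voiced sounds.
So the plural -s on *pen* is pronounced /z/.

/z/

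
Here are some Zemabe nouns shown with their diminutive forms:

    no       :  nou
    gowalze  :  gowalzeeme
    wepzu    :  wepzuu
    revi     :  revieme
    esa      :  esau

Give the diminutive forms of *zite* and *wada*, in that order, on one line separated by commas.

ziteeme, wadau

The pattern is front/back vowel harmony: -eme when the last vowel of the stem is a front vowel (*gowalze*, *revi*); -u when the last vowel of the stem is a back vowel (*no*, *wepzu*, *esa*).
*zite*: last vowel = /e/, a front vowel → -eme → *ziteeme*.
The last vowel of *wada* is /a/, which is a back vowel, so the suffix is -u, giving *wadau*.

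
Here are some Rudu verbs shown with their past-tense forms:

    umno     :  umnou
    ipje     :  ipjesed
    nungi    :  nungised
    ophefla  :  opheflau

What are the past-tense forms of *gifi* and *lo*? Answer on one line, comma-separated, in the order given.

gifised, lou

The suffix is conditioned by the last vowel: -sed when the last vowel of the stem is a front vowel (*ipje*, *nungi*); -u when the last vowel of the stem is a back vowel (*umno*, *ophefla*).
*gifi*: last vowel = /i/, a front vowel → -sed → *gifised*.
The last vowel of *lo* is /o/, which is a back vowel, so the suffix is -u, giving *lou*.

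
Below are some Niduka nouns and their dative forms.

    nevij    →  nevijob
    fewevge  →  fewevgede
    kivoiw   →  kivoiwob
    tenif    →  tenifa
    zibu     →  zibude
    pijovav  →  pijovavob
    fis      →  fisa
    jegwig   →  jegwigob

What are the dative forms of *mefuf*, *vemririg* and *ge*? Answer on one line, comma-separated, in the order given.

The alternation tracks the final sound of the stem — -a when the stem ends in a voiceless consonant (*tenif*, *fis*); -ob when the stem ends in a voiced consonant (*nevij*, *kivoiw*, *pijovav*, *jegwig*); -de when the stem ends in a vowel (*fewevge*, *zibu*).
Since the final sound of *mefuf* is /f/ (a voiceless consonant), it takes -a, giving *mefufa*.
*vemririg* — final sound /g/ (a voiced consonant) → -ob → *vemririgob*.
Since the final sound of *ge* is /e/ (a vowel), it takes -de, giving *gede*.

mefufa, vemririgob, gede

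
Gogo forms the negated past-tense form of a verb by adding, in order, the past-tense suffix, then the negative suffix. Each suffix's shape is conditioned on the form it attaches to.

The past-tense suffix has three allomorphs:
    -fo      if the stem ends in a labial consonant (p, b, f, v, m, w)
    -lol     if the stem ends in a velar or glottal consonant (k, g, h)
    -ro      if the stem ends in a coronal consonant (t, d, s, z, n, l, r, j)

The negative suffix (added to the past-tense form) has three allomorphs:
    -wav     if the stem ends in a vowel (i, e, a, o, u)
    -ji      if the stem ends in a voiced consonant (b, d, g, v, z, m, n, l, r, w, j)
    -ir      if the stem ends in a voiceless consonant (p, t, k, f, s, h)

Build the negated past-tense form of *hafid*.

The final consonant of *hafid* is /d/, which is coronal, so the past-tense suffix is -ro, giving *hafidro*.
The past-tense form *hafidro* — final sound /o/ (a vowel) → -wav → *hafidrowav*.

hafidrowav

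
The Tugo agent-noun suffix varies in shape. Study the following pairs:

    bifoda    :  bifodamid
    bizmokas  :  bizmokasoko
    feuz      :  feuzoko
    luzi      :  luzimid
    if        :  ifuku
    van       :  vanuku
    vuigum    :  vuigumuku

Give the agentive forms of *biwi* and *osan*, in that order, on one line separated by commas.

Looking at the final sound of each stem: -oko when the stem ends in a sibilant (*bizmokas*, *feuz*); -uku when the stem ends in a non-sibilant consonant (*if*, *van*, *vuigum*); -mid when the stem ends in a vowel (*bifoda*, *luzi*).
Since the final sound of *biwi* is /i/ (a vowel), it takes -mid, giving *biwimid*.
*osan* — final sound /n/ (a non-sibilant consonant) → -uku → *osanuku*.

biwimid, osanuku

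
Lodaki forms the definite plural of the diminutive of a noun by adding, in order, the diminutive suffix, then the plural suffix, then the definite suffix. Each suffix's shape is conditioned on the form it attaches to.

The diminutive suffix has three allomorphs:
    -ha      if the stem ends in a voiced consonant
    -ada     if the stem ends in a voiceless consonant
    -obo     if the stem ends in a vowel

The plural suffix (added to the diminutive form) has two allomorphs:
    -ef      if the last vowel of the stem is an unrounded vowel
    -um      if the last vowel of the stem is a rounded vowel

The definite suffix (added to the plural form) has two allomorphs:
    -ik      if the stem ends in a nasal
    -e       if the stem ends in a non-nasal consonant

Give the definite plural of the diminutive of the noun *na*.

The final sound of *na* is /a/, which is a vowel, so the diminutive suffix is -obo, giving *naobo*.
Since the last vowel of the diminutive form *naobo* is /o/ (a rounded vowel), it takes -um, giving *naoboum*.
The final consonant of the plural form *naoboum* is /m/, which is a nasal, so the definite suffix is -ik, giving *naoboumik*.

naoboumik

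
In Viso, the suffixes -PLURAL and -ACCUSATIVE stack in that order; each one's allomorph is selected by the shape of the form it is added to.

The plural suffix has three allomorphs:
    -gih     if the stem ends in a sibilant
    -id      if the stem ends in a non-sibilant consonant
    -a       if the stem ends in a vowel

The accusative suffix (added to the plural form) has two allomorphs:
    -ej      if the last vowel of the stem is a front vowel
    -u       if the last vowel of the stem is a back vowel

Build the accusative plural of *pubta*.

The final sound of *pubta* is /a/, which is a vowel, so the plural suffix is -a, giving *pubtaa*.
The plural form *pubtaa* — last vowel /a/ (a back vowel) → -u → *pubtaau*.

pubtaau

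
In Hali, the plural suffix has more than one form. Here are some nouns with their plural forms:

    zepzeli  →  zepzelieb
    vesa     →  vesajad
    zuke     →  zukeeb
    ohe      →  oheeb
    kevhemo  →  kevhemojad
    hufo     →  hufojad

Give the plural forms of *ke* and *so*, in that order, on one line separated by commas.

The alternation tracks the last vowel of the stem — -eb when the last vowel of the stem is a front vowel (*zepzeli*, *zuke*, *ohe*); -jad when the last vowel of the stem is a back vowel (*vesa*, *kevhemo*, *hufo*).
Since the last vowel of *ke* is /e/ (a front vowel), it takes -eb, giving *keeb*.
*so*: last vowel = /o/, a back vowel → -jad → *sojad*.

keeb, sojad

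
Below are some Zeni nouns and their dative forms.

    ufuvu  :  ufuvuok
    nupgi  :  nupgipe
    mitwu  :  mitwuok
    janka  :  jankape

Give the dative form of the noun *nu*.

Looking at the last vowel of each stem: -ok when the last vowel of the stem is a rounded vowel (*ufuvu*, *mitwu*); -pe when the last vowel of the stem is an unrounded vowel (*nupgi*, *janka*).
Since the last vowel of *nu* is /u/ (a rounded vowel), it takes -ok, giving *nuok*.

nuok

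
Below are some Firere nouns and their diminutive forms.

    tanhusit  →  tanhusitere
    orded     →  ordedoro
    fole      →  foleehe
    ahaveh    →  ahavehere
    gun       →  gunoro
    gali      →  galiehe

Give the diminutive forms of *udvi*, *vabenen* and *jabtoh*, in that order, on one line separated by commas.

udviehe, vabenenoro, jabtohere

The pattern is voicing of the final sound: -ere when the stem ends in a voiceless consonant (*tanhusit*, *ahaveh*); -oro when the stem ends in a voiced consonant (*orded*, *gun*); -ehe when the stem ends in a vowel (*fole*, *gali*).
*udvi* — final sound /i/ (a vowel) → -ehe → *udviehe*.
*vabenen* — final sound /n/ (a voiced consonant) → -oro → *vabenenoro*.
*jabtoh* — final sound /h/ (a voiceless consonant) → -ere → *jabtohere*.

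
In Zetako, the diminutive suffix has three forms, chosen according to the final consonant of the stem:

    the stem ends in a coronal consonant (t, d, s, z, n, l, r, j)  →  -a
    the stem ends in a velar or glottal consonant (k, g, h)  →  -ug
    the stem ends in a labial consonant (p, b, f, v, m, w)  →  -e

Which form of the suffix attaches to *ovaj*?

Since the final consonant of *ovaj* is /j/ (coronal), it takes -a.

-a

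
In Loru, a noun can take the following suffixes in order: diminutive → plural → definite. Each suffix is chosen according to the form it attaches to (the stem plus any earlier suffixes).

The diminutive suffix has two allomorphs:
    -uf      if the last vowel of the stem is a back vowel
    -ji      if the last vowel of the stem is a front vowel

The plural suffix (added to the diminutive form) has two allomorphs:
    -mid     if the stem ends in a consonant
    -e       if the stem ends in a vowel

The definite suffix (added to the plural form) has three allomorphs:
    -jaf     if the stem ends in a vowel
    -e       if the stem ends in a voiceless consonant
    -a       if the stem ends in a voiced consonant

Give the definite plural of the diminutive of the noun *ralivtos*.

ralivtosufmida

The last vowel of *ralivtos* is /o/, which is a back vowel, so the diminutive suffix is -uf, giving *ralivtosuf*.
The diminutive form *ralivtosuf*: final sound = /f/, a consonant → -mid → *ralivtosufmid*.
Since the final sound of the plural form *ralivtosufmid* is /d/ (a voiced consonant), it takes -a, giving *ralivtosufmida*.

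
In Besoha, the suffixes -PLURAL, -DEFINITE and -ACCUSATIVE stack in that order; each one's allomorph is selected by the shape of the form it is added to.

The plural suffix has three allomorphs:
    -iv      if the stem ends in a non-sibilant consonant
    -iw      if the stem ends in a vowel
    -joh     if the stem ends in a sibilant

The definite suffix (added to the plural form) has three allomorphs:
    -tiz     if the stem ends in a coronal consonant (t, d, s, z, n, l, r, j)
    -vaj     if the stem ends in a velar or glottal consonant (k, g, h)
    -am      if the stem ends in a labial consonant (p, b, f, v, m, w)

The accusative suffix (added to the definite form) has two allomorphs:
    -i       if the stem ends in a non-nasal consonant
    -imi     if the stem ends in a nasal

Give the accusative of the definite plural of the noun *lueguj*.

luegujivamimi

*lueguj* — final sound /j/ (a non-sibilant consonant) → -iv → *luegujiv*.
Since the final consonant of the plural form *luegujiv* is /v/ (labial), it takes -am, giving *luegujivam*.
The definite form *luegujivam* — final consonant /m/ (a nasal) → -imi → *luegujivamimi*.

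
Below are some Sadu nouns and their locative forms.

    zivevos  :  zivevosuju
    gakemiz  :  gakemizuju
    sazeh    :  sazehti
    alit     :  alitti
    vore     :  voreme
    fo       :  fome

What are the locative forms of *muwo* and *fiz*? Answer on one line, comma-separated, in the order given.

muwome, fizuju

Looking at the final sound of each stem: -uju when the stem ends in a sibilant (*zivevos*, *gakemiz*); -ti when the stem ends in a non-sibilant consonant (*sazeh*, *alit*); -me when the stem ends in a vowel (*vore*, *fo*).
The final sound of *muwo* is /o/, which is a vowel, so the suffix is -me, giving *muwome*.
Since the final sound of *fiz* is /z/ (a sibilant), it takes -uju, giving *fizuju*.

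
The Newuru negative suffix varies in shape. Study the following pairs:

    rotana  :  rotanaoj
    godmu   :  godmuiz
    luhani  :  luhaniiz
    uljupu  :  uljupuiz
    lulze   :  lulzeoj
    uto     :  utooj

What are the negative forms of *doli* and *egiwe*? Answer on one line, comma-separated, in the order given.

doliiz, egiweoj

The suffix is conditioned by the last vowel: -iz when the last vowel of the stem is a high vowel (*godmu*, *luhani*, *uljupu*); -oj when the last vowel of the stem is a non-high vowel (*rotana*, *lulze*, *uto*).
The last vowel of *doli* is /i/, which is a high vowel, so the suffix is -iz, giving *doliiz*.
*egiwe* — last vowel /e/ (a non-high vowel) → -oj → *egiweoj*.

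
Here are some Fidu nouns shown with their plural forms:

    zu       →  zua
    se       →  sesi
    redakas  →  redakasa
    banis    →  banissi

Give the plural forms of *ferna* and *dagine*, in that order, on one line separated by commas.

The alternation tracks the last vowel of the stem — -si when the last vowel of the stem is a front vowel (*se*, *banis*); -a when the last vowel of the stem is a back vowel (*zu*, *redakas*).
*ferna* — last vowel /a/ (a back vowel) → -a → *fernaa*.
*dagine*: last vowel = /e/, a front vowel → -si → *daginesi*.

fernaa, daginesi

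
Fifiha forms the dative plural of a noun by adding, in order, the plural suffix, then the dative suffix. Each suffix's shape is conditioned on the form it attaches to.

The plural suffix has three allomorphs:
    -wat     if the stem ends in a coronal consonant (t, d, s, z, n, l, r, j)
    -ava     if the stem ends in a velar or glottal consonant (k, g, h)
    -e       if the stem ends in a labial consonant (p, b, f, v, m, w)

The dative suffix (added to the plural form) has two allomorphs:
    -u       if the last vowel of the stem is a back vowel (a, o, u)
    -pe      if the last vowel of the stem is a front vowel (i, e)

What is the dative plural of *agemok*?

agemokavau

The final consonant of *agemok* is /k/, which is velar/glottal, so the plural suffix is -ava, giving *agemokava*.
The plural form *agemokava* — last vowel /a/ (a back vowel) → -u → *agemokavau*.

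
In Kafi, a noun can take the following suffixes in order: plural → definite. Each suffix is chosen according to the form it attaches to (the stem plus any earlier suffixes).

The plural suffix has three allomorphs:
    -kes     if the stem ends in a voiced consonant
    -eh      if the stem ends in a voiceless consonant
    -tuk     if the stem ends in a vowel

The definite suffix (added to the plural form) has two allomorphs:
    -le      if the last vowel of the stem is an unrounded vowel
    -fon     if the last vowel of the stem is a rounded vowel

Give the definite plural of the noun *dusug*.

dusugkesle

The final sound of *dusug* is /g/, which is a voiced consonant, so the plural suffix is -kes, giving *dusugkes*.
The plural form *dusugkes*: last vowel = /e/, an unrounded vowel → -le → *dusugkesle*.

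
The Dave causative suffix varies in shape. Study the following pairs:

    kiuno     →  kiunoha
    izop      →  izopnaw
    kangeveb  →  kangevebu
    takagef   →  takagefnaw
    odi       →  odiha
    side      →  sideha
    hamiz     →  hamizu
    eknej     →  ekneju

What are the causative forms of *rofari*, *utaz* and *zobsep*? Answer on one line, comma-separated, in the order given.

The pattern is voicing of the final sound: -naw when the stem ends in a voiceless consonant (*izop*, *takagef*); -u when the stem ends in a voiced consonant (*kangeveb*, *hamiz*, *eknej*); -ha when the stem ends in a vowel (*kiuno*, *odi*, *side*).
*rofari* — final sound /i/ (a vowel) → -ha → *rofariha*.
*utaz* — final sound /z/ (a voiced consonant) → -u → *utazu*.
The final sound of *zobsep* is /p/, which is a voiceless consonant, so the suffix is -naw, giving *zobsepnaw*.

rofariha, utazu, zobsepnaw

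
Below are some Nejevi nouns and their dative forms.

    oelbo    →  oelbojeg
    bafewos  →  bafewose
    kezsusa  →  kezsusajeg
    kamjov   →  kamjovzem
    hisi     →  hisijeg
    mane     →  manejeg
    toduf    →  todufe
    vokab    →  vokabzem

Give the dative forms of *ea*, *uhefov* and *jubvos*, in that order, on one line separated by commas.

Looking at the final sound of each stem: -e when the stem ends in a voiceless consonant (*bafewos*, *toduf*); -zem when the stem ends in a voiced consonant (*kamjov*, *vokab*); -jeg when the stem ends in a vowel (*oelbo*, *kezsusa*, *hisi*, *mane*).
*ea*: final sound = /a/, a vowel → -jeg → *eajeg*.
*uhefov*: final sound = /v/, a voiced consonant → -zem → *uhefovzem*.
*jubvos*: final sound = /s/, a voiceless consonant → -e → *jubvose*.

eajeg, uhefovzem, jubvose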